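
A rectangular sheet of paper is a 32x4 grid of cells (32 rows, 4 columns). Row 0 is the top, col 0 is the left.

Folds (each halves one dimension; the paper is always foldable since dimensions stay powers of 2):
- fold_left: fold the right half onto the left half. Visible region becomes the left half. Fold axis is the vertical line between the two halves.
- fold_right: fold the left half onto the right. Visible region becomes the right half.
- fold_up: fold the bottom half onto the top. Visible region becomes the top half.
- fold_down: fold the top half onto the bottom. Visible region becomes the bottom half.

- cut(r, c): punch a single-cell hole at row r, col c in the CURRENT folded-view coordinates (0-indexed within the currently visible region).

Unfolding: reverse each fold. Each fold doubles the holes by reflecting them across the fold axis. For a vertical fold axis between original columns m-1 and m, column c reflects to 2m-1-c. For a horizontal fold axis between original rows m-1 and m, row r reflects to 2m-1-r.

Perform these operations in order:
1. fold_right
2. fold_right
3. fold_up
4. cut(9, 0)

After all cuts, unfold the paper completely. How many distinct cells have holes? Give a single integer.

Op 1 fold_right: fold axis v@2; visible region now rows[0,32) x cols[2,4) = 32x2
Op 2 fold_right: fold axis v@3; visible region now rows[0,32) x cols[3,4) = 32x1
Op 3 fold_up: fold axis h@16; visible region now rows[0,16) x cols[3,4) = 16x1
Op 4 cut(9, 0): punch at orig (9,3); cuts so far [(9, 3)]; region rows[0,16) x cols[3,4) = 16x1
Unfold 1 (reflect across h@16): 2 holes -> [(9, 3), (22, 3)]
Unfold 2 (reflect across v@3): 4 holes -> [(9, 2), (9, 3), (22, 2), (22, 3)]
Unfold 3 (reflect across v@2): 8 holes -> [(9, 0), (9, 1), (9, 2), (9, 3), (22, 0), (22, 1), (22, 2), (22, 3)]

Answer: 8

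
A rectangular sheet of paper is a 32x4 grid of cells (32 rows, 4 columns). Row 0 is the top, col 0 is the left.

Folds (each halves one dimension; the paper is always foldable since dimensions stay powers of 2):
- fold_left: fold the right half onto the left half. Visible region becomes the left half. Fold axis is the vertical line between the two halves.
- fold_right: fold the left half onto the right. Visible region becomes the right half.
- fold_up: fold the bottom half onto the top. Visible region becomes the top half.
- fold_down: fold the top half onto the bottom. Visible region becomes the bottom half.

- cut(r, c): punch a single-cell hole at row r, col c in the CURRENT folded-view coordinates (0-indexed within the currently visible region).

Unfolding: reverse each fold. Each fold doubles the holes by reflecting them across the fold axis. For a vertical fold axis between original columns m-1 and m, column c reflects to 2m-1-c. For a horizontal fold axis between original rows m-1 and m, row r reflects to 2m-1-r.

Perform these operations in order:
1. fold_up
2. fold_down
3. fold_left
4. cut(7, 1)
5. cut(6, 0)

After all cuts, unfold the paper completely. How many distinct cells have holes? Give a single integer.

Op 1 fold_up: fold axis h@16; visible region now rows[0,16) x cols[0,4) = 16x4
Op 2 fold_down: fold axis h@8; visible region now rows[8,16) x cols[0,4) = 8x4
Op 3 fold_left: fold axis v@2; visible region now rows[8,16) x cols[0,2) = 8x2
Op 4 cut(7, 1): punch at orig (15,1); cuts so far [(15, 1)]; region rows[8,16) x cols[0,2) = 8x2
Op 5 cut(6, 0): punch at orig (14,0); cuts so far [(14, 0), (15, 1)]; region rows[8,16) x cols[0,2) = 8x2
Unfold 1 (reflect across v@2): 4 holes -> [(14, 0), (14, 3), (15, 1), (15, 2)]
Unfold 2 (reflect across h@8): 8 holes -> [(0, 1), (0, 2), (1, 0), (1, 3), (14, 0), (14, 3), (15, 1), (15, 2)]
Unfold 3 (reflect across h@16): 16 holes -> [(0, 1), (0, 2), (1, 0), (1, 3), (14, 0), (14, 3), (15, 1), (15, 2), (16, 1), (16, 2), (17, 0), (17, 3), (30, 0), (30, 3), (31, 1), (31, 2)]

Answer: 16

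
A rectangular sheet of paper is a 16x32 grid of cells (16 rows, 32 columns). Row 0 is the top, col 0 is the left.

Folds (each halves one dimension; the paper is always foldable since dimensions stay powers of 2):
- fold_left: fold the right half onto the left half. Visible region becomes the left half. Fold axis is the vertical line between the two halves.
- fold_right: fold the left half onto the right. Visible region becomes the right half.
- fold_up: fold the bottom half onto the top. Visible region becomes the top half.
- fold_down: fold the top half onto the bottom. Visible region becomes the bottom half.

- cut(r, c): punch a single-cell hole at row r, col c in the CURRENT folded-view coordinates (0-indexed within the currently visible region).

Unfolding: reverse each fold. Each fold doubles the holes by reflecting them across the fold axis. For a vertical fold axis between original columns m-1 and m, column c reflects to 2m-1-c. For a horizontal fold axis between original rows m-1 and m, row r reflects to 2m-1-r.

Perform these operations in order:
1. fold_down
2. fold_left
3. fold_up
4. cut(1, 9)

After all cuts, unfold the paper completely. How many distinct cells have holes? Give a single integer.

Op 1 fold_down: fold axis h@8; visible region now rows[8,16) x cols[0,32) = 8x32
Op 2 fold_left: fold axis v@16; visible region now rows[8,16) x cols[0,16) = 8x16
Op 3 fold_up: fold axis h@12; visible region now rows[8,12) x cols[0,16) = 4x16
Op 4 cut(1, 9): punch at orig (9,9); cuts so far [(9, 9)]; region rows[8,12) x cols[0,16) = 4x16
Unfold 1 (reflect across h@12): 2 holes -> [(9, 9), (14, 9)]
Unfold 2 (reflect across v@16): 4 holes -> [(9, 9), (9, 22), (14, 9), (14, 22)]
Unfold 3 (reflect across h@8): 8 holes -> [(1, 9), (1, 22), (6, 9), (6, 22), (9, 9), (9, 22), (14, 9), (14, 22)]

Answer: 8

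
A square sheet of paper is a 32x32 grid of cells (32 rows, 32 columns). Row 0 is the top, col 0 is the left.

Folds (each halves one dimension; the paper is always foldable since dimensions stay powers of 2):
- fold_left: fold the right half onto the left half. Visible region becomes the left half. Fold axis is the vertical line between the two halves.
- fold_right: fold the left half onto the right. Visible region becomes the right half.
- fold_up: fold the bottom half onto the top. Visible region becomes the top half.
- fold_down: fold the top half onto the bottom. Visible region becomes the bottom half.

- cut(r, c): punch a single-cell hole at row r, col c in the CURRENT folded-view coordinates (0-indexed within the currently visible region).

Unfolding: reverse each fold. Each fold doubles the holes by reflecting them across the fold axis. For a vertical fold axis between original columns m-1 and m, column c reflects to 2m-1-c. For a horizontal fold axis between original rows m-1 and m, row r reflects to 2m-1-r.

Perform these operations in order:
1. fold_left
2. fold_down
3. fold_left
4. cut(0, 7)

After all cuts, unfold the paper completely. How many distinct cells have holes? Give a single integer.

Op 1 fold_left: fold axis v@16; visible region now rows[0,32) x cols[0,16) = 32x16
Op 2 fold_down: fold axis h@16; visible region now rows[16,32) x cols[0,16) = 16x16
Op 3 fold_left: fold axis v@8; visible region now rows[16,32) x cols[0,8) = 16x8
Op 4 cut(0, 7): punch at orig (16,7); cuts so far [(16, 7)]; region rows[16,32) x cols[0,8) = 16x8
Unfold 1 (reflect across v@8): 2 holes -> [(16, 7), (16, 8)]
Unfold 2 (reflect across h@16): 4 holes -> [(15, 7), (15, 8), (16, 7), (16, 8)]
Unfold 3 (reflect across v@16): 8 holes -> [(15, 7), (15, 8), (15, 23), (15, 24), (16, 7), (16, 8), (16, 23), (16, 24)]

Answer: 8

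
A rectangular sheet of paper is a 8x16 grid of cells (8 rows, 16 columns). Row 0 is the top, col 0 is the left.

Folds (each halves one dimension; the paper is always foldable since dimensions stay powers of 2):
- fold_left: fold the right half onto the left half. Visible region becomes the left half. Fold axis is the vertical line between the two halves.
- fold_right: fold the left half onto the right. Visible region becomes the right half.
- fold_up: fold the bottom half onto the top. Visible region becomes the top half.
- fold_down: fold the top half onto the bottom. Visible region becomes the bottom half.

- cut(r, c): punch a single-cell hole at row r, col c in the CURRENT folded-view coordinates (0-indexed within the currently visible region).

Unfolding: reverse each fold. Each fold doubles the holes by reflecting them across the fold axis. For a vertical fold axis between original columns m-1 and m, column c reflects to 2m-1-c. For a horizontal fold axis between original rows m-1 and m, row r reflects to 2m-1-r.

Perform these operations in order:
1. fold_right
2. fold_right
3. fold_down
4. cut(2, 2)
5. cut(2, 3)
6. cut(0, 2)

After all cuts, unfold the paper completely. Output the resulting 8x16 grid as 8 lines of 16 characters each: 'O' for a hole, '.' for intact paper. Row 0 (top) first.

Op 1 fold_right: fold axis v@8; visible region now rows[0,8) x cols[8,16) = 8x8
Op 2 fold_right: fold axis v@12; visible region now rows[0,8) x cols[12,16) = 8x4
Op 3 fold_down: fold axis h@4; visible region now rows[4,8) x cols[12,16) = 4x4
Op 4 cut(2, 2): punch at orig (6,14); cuts so far [(6, 14)]; region rows[4,8) x cols[12,16) = 4x4
Op 5 cut(2, 3): punch at orig (6,15); cuts so far [(6, 14), (6, 15)]; region rows[4,8) x cols[12,16) = 4x4
Op 6 cut(0, 2): punch at orig (4,14); cuts so far [(4, 14), (6, 14), (6, 15)]; region rows[4,8) x cols[12,16) = 4x4
Unfold 1 (reflect across h@4): 6 holes -> [(1, 14), (1, 15), (3, 14), (4, 14), (6, 14), (6, 15)]
Unfold 2 (reflect across v@12): 12 holes -> [(1, 8), (1, 9), (1, 14), (1, 15), (3, 9), (3, 14), (4, 9), (4, 14), (6, 8), (6, 9), (6, 14), (6, 15)]
Unfold 3 (reflect across v@8): 24 holes -> [(1, 0), (1, 1), (1, 6), (1, 7), (1, 8), (1, 9), (1, 14), (1, 15), (3, 1), (3, 6), (3, 9), (3, 14), (4, 1), (4, 6), (4, 9), (4, 14), (6, 0), (6, 1), (6, 6), (6, 7), (6, 8), (6, 9), (6, 14), (6, 15)]

Answer: ................
OO....OOOO....OO
................
.O....O..O....O.
.O....O..O....O.
................
OO....OOOO....OO
................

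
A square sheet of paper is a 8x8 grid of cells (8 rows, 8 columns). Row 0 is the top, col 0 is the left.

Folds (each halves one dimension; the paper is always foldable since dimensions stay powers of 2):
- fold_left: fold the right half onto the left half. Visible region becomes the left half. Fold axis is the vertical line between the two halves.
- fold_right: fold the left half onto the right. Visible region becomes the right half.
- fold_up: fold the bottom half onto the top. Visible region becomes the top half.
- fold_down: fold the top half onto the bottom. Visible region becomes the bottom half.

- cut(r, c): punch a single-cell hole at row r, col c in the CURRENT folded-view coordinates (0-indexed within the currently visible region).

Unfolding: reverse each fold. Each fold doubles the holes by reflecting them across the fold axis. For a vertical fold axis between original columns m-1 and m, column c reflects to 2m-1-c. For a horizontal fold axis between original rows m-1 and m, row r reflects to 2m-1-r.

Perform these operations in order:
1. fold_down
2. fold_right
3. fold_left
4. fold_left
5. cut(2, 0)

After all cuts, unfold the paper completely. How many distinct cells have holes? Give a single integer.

Answer: 16

Derivation:
Op 1 fold_down: fold axis h@4; visible region now rows[4,8) x cols[0,8) = 4x8
Op 2 fold_right: fold axis v@4; visible region now rows[4,8) x cols[4,8) = 4x4
Op 3 fold_left: fold axis v@6; visible region now rows[4,8) x cols[4,6) = 4x2
Op 4 fold_left: fold axis v@5; visible region now rows[4,8) x cols[4,5) = 4x1
Op 5 cut(2, 0): punch at orig (6,4); cuts so far [(6, 4)]; region rows[4,8) x cols[4,5) = 4x1
Unfold 1 (reflect across v@5): 2 holes -> [(6, 4), (6, 5)]
Unfold 2 (reflect across v@6): 4 holes -> [(6, 4), (6, 5), (6, 6), (6, 7)]
Unfold 3 (reflect across v@4): 8 holes -> [(6, 0), (6, 1), (6, 2), (6, 3), (6, 4), (6, 5), (6, 6), (6, 7)]
Unfold 4 (reflect across h@4): 16 holes -> [(1, 0), (1, 1), (1, 2), (1, 3), (1, 4), (1, 5), (1, 6), (1, 7), (6, 0), (6, 1), (6, 2), (6, 3), (6, 4), (6, 5), (6, 6), (6, 7)]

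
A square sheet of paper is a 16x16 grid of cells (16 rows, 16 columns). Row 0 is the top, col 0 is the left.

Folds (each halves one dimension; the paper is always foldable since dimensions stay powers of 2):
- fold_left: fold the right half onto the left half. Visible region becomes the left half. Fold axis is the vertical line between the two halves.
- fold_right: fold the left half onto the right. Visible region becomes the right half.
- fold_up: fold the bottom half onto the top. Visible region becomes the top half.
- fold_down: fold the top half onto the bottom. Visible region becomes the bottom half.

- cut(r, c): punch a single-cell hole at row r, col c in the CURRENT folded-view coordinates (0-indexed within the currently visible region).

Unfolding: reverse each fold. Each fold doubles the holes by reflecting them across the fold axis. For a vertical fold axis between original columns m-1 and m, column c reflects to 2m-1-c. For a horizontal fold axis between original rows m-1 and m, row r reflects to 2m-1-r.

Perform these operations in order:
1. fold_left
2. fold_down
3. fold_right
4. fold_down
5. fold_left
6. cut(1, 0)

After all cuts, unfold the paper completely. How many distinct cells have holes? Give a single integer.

Answer: 32

Derivation:
Op 1 fold_left: fold axis v@8; visible region now rows[0,16) x cols[0,8) = 16x8
Op 2 fold_down: fold axis h@8; visible region now rows[8,16) x cols[0,8) = 8x8
Op 3 fold_right: fold axis v@4; visible region now rows[8,16) x cols[4,8) = 8x4
Op 4 fold_down: fold axis h@12; visible region now rows[12,16) x cols[4,8) = 4x4
Op 5 fold_left: fold axis v@6; visible region now rows[12,16) x cols[4,6) = 4x2
Op 6 cut(1, 0): punch at orig (13,4); cuts so far [(13, 4)]; region rows[12,16) x cols[4,6) = 4x2
Unfold 1 (reflect across v@6): 2 holes -> [(13, 4), (13, 7)]
Unfold 2 (reflect across h@12): 4 holes -> [(10, 4), (10, 7), (13, 4), (13, 7)]
Unfold 3 (reflect across v@4): 8 holes -> [(10, 0), (10, 3), (10, 4), (10, 7), (13, 0), (13, 3), (13, 4), (13, 7)]
Unfold 4 (reflect across h@8): 16 holes -> [(2, 0), (2, 3), (2, 4), (2, 7), (5, 0), (5, 3), (5, 4), (5, 7), (10, 0), (10, 3), (10, 4), (10, 7), (13, 0), (13, 3), (13, 4), (13, 7)]
Unfold 5 (reflect across v@8): 32 holes -> [(2, 0), (2, 3), (2, 4), (2, 7), (2, 8), (2, 11), (2, 12), (2, 15), (5, 0), (5, 3), (5, 4), (5, 7), (5, 8), (5, 11), (5, 12), (5, 15), (10, 0), (10, 3), (10, 4), (10, 7), (10, 8), (10, 11), (10, 12), (10, 15), (13, 0), (13, 3), (13, 4), (13, 7), (13, 8), (13, 11), (13, 12), (13, 15)]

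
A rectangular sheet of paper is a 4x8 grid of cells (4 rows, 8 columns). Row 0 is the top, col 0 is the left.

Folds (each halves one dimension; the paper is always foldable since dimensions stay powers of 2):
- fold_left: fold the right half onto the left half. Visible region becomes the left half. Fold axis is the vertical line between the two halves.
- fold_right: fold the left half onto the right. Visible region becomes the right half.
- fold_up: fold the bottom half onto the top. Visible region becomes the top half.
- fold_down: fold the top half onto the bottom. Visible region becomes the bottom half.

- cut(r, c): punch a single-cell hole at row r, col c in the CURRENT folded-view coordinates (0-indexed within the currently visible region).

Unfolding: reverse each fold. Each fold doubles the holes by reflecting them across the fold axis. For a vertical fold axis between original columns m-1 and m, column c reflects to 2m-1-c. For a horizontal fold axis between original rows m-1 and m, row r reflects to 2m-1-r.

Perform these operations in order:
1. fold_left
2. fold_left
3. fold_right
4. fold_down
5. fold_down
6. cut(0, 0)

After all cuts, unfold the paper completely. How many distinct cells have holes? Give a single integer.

Op 1 fold_left: fold axis v@4; visible region now rows[0,4) x cols[0,4) = 4x4
Op 2 fold_left: fold axis v@2; visible region now rows[0,4) x cols[0,2) = 4x2
Op 3 fold_right: fold axis v@1; visible region now rows[0,4) x cols[1,2) = 4x1
Op 4 fold_down: fold axis h@2; visible region now rows[2,4) x cols[1,2) = 2x1
Op 5 fold_down: fold axis h@3; visible region now rows[3,4) x cols[1,2) = 1x1
Op 6 cut(0, 0): punch at orig (3,1); cuts so far [(3, 1)]; region rows[3,4) x cols[1,2) = 1x1
Unfold 1 (reflect across h@3): 2 holes -> [(2, 1), (3, 1)]
Unfold 2 (reflect across h@2): 4 holes -> [(0, 1), (1, 1), (2, 1), (3, 1)]
Unfold 3 (reflect across v@1): 8 holes -> [(0, 0), (0, 1), (1, 0), (1, 1), (2, 0), (2, 1), (3, 0), (3, 1)]
Unfold 4 (reflect across v@2): 16 holes -> [(0, 0), (0, 1), (0, 2), (0, 3), (1, 0), (1, 1), (1, 2), (1, 3), (2, 0), (2, 1), (2, 2), (2, 3), (3, 0), (3, 1), (3, 2), (3, 3)]
Unfold 5 (reflect across v@4): 32 holes -> [(0, 0), (0, 1), (0, 2), (0, 3), (0, 4), (0, 5), (0, 6), (0, 7), (1, 0), (1, 1), (1, 2), (1, 3), (1, 4), (1, 5), (1, 6), (1, 7), (2, 0), (2, 1), (2, 2), (2, 3), (2, 4), (2, 5), (2, 6), (2, 7), (3, 0), (3, 1), (3, 2), (3, 3), (3, 4), (3, 5), (3, 6), (3, 7)]

Answer: 32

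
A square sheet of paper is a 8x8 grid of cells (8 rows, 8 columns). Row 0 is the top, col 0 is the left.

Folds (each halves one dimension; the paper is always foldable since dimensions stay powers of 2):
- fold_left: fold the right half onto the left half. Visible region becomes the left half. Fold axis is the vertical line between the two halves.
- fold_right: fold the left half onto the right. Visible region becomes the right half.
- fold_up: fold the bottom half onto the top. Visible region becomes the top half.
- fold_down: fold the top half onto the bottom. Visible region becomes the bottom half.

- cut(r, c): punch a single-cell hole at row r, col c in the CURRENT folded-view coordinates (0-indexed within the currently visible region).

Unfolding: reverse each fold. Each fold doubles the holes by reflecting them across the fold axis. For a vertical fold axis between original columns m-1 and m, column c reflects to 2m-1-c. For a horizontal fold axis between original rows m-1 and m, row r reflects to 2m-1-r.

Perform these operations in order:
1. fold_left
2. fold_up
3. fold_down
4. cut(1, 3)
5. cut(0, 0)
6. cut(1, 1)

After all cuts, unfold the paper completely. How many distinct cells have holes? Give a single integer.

Op 1 fold_left: fold axis v@4; visible region now rows[0,8) x cols[0,4) = 8x4
Op 2 fold_up: fold axis h@4; visible region now rows[0,4) x cols[0,4) = 4x4
Op 3 fold_down: fold axis h@2; visible region now rows[2,4) x cols[0,4) = 2x4
Op 4 cut(1, 3): punch at orig (3,3); cuts so far [(3, 3)]; region rows[2,4) x cols[0,4) = 2x4
Op 5 cut(0, 0): punch at orig (2,0); cuts so far [(2, 0), (3, 3)]; region rows[2,4) x cols[0,4) = 2x4
Op 6 cut(1, 1): punch at orig (3,1); cuts so far [(2, 0), (3, 1), (3, 3)]; region rows[2,4) x cols[0,4) = 2x4
Unfold 1 (reflect across h@2): 6 holes -> [(0, 1), (0, 3), (1, 0), (2, 0), (3, 1), (3, 3)]
Unfold 2 (reflect across h@4): 12 holes -> [(0, 1), (0, 3), (1, 0), (2, 0), (3, 1), (3, 3), (4, 1), (4, 3), (5, 0), (6, 0), (7, 1), (7, 3)]
Unfold 3 (reflect across v@4): 24 holes -> [(0, 1), (0, 3), (0, 4), (0, 6), (1, 0), (1, 7), (2, 0), (2, 7), (3, 1), (3, 3), (3, 4), (3, 6), (4, 1), (4, 3), (4, 4), (4, 6), (5, 0), (5, 7), (6, 0), (6, 7), (7, 1), (7, 3), (7, 4), (7, 6)]

Answer: 24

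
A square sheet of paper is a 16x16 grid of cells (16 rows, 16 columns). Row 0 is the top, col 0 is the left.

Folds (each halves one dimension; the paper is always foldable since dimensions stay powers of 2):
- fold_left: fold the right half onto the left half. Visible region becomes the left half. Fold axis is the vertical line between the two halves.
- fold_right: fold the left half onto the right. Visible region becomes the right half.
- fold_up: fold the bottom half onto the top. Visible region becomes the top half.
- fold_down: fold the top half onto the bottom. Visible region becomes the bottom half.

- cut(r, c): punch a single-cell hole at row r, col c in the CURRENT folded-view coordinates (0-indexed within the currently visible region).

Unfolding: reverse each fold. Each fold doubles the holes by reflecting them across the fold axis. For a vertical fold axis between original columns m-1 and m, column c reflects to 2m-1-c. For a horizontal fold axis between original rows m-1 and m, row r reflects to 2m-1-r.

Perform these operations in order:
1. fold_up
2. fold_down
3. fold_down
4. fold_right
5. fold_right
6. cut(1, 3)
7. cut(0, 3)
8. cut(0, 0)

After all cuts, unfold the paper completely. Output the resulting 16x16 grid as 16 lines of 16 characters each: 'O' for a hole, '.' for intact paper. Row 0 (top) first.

Op 1 fold_up: fold axis h@8; visible region now rows[0,8) x cols[0,16) = 8x16
Op 2 fold_down: fold axis h@4; visible region now rows[4,8) x cols[0,16) = 4x16
Op 3 fold_down: fold axis h@6; visible region now rows[6,8) x cols[0,16) = 2x16
Op 4 fold_right: fold axis v@8; visible region now rows[6,8) x cols[8,16) = 2x8
Op 5 fold_right: fold axis v@12; visible region now rows[6,8) x cols[12,16) = 2x4
Op 6 cut(1, 3): punch at orig (7,15); cuts so far [(7, 15)]; region rows[6,8) x cols[12,16) = 2x4
Op 7 cut(0, 3): punch at orig (6,15); cuts so far [(6, 15), (7, 15)]; region rows[6,8) x cols[12,16) = 2x4
Op 8 cut(0, 0): punch at orig (6,12); cuts so far [(6, 12), (6, 15), (7, 15)]; region rows[6,8) x cols[12,16) = 2x4
Unfold 1 (reflect across v@12): 6 holes -> [(6, 8), (6, 11), (6, 12), (6, 15), (7, 8), (7, 15)]
Unfold 2 (reflect across v@8): 12 holes -> [(6, 0), (6, 3), (6, 4), (6, 7), (6, 8), (6, 11), (6, 12), (6, 15), (7, 0), (7, 7), (7, 8), (7, 15)]
Unfold 3 (reflect across h@6): 24 holes -> [(4, 0), (4, 7), (4, 8), (4, 15), (5, 0), (5, 3), (5, 4), (5, 7), (5, 8), (5, 11), (5, 12), (5, 15), (6, 0), (6, 3), (6, 4), (6, 7), (6, 8), (6, 11), (6, 12), (6, 15), (7, 0), (7, 7), (7, 8), (7, 15)]
Unfold 4 (reflect across h@4): 48 holes -> [(0, 0), (0, 7), (0, 8), (0, 15), (1, 0), (1, 3), (1, 4), (1, 7), (1, 8), (1, 11), (1, 12), (1, 15), (2, 0), (2, 3), (2, 4), (2, 7), (2, 8), (2, 11), (2, 12), (2, 15), (3, 0), (3, 7), (3, 8), (3, 15), (4, 0), (4, 7), (4, 8), (4, 15), (5, 0), (5, 3), (5, 4), (5, 7), (5, 8), (5, 11), (5, 12), (5, 15), (6, 0), (6, 3), (6, 4), (6, 7), (6, 8), (6, 11), (6, 12), (6, 15), (7, 0), (7, 7), (7, 8), (7, 15)]
Unfold 5 (reflect across h@8): 96 holes -> [(0, 0), (0, 7), (0, 8), (0, 15), (1, 0), (1, 3), (1, 4), (1, 7), (1, 8), (1, 11), (1, 12), (1, 15), (2, 0), (2, 3), (2, 4), (2, 7), (2, 8), (2, 11), (2, 12), (2, 15), (3, 0), (3, 7), (3, 8), (3, 15), (4, 0), (4, 7), (4, 8), (4, 15), (5, 0), (5, 3), (5, 4), (5, 7), (5, 8), (5, 11), (5, 12), (5, 15), (6, 0), (6, 3), (6, 4), (6, 7), (6, 8), (6, 11), (6, 12), (6, 15), (7, 0), (7, 7), (7, 8), (7, 15), (8, 0), (8, 7), (8, 8), (8, 15), (9, 0), (9, 3), (9, 4), (9, 7), (9, 8), (9, 11), (9, 12), (9, 15), (10, 0), (10, 3), (10, 4), (10, 7), (10, 8), (10, 11), (10, 12), (10, 15), (11, 0), (11, 7), (11, 8), (11, 15), (12, 0), (12, 7), (12, 8), (12, 15), (13, 0), (13, 3), (13, 4), (13, 7), (13, 8), (13, 11), (13, 12), (13, 15), (14, 0), (14, 3), (14, 4), (14, 7), (14, 8), (14, 11), (14, 12), (14, 15), (15, 0), (15, 7), (15, 8), (15, 15)]

Answer: O......OO......O
O..OO..OO..OO..O
O..OO..OO..OO..O
O......OO......O
O......OO......O
O..OO..OO..OO..O
O..OO..OO..OO..O
O......OO......O
O......OO......O
O..OO..OO..OO..O
O..OO..OO..OO..O
O......OO......O
O......OO......O
O..OO..OO..OO..O
O..OO..OO..OO..O
O......OO......O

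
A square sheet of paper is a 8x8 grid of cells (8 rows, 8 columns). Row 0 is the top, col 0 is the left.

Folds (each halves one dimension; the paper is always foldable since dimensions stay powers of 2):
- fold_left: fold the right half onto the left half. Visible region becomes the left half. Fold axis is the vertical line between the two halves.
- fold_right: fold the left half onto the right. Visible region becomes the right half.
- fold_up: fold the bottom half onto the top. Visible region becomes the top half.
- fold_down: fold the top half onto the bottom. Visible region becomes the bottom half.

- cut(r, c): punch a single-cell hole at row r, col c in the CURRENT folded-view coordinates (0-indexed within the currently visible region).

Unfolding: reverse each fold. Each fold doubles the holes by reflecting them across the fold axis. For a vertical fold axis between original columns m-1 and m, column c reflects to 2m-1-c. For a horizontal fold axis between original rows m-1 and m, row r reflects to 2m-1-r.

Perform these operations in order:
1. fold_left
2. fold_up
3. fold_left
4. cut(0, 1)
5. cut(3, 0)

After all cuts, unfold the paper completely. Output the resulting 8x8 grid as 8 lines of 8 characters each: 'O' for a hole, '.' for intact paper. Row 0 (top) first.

Op 1 fold_left: fold axis v@4; visible region now rows[0,8) x cols[0,4) = 8x4
Op 2 fold_up: fold axis h@4; visible region now rows[0,4) x cols[0,4) = 4x4
Op 3 fold_left: fold axis v@2; visible region now rows[0,4) x cols[0,2) = 4x2
Op 4 cut(0, 1): punch at orig (0,1); cuts so far [(0, 1)]; region rows[0,4) x cols[0,2) = 4x2
Op 5 cut(3, 0): punch at orig (3,0); cuts so far [(0, 1), (3, 0)]; region rows[0,4) x cols[0,2) = 4x2
Unfold 1 (reflect across v@2): 4 holes -> [(0, 1), (0, 2), (3, 0), (3, 3)]
Unfold 2 (reflect across h@4): 8 holes -> [(0, 1), (0, 2), (3, 0), (3, 3), (4, 0), (4, 3), (7, 1), (7, 2)]
Unfold 3 (reflect across v@4): 16 holes -> [(0, 1), (0, 2), (0, 5), (0, 6), (3, 0), (3, 3), (3, 4), (3, 7), (4, 0), (4, 3), (4, 4), (4, 7), (7, 1), (7, 2), (7, 5), (7, 6)]

Answer: .OO..OO.
........
........
O..OO..O
O..OO..O
........
........
.OO..OO.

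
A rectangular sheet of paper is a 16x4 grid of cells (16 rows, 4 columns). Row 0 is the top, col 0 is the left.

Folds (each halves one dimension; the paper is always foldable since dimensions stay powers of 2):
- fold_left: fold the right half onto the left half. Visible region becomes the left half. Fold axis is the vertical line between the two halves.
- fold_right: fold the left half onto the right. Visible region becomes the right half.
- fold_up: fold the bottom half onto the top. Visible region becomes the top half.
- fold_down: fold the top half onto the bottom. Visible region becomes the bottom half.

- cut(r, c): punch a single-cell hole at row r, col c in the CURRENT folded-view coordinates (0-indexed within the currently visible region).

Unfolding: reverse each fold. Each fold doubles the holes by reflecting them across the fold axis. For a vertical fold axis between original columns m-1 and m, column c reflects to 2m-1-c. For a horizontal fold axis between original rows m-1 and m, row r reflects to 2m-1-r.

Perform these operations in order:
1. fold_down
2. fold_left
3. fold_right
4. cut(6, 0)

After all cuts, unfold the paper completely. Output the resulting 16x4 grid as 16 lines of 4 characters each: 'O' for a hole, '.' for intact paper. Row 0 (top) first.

Answer: ....
OOOO
....
....
....
....
....
....
....
....
....
....
....
....
OOOO
....

Derivation:
Op 1 fold_down: fold axis h@8; visible region now rows[8,16) x cols[0,4) = 8x4
Op 2 fold_left: fold axis v@2; visible region now rows[8,16) x cols[0,2) = 8x2
Op 3 fold_right: fold axis v@1; visible region now rows[8,16) x cols[1,2) = 8x1
Op 4 cut(6, 0): punch at orig (14,1); cuts so far [(14, 1)]; region rows[8,16) x cols[1,2) = 8x1
Unfold 1 (reflect across v@1): 2 holes -> [(14, 0), (14, 1)]
Unfold 2 (reflect across v@2): 4 holes -> [(14, 0), (14, 1), (14, 2), (14, 3)]
Unfold 3 (reflect across h@8): 8 holes -> [(1, 0), (1, 1), (1, 2), (1, 3), (14, 0), (14, 1), (14, 2), (14, 3)]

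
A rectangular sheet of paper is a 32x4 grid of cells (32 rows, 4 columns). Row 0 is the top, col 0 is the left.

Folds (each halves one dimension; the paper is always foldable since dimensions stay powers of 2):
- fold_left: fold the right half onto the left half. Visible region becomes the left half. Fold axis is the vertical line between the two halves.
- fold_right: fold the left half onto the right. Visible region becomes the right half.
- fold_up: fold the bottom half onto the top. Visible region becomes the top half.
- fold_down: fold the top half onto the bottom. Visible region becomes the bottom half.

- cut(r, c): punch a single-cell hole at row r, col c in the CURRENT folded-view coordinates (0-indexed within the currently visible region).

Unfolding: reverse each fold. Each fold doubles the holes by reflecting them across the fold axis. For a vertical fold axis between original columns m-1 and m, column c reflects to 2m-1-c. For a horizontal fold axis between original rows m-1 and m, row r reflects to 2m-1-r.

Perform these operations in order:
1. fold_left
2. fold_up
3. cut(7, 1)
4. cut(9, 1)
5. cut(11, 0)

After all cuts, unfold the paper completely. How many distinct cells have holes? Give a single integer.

Answer: 12

Derivation:
Op 1 fold_left: fold axis v@2; visible region now rows[0,32) x cols[0,2) = 32x2
Op 2 fold_up: fold axis h@16; visible region now rows[0,16) x cols[0,2) = 16x2
Op 3 cut(7, 1): punch at orig (7,1); cuts so far [(7, 1)]; region rows[0,16) x cols[0,2) = 16x2
Op 4 cut(9, 1): punch at orig (9,1); cuts so far [(7, 1), (9, 1)]; region rows[0,16) x cols[0,2) = 16x2
Op 5 cut(11, 0): punch at orig (11,0); cuts so far [(7, 1), (9, 1), (11, 0)]; region rows[0,16) x cols[0,2) = 16x2
Unfold 1 (reflect across h@16): 6 holes -> [(7, 1), (9, 1), (11, 0), (20, 0), (22, 1), (24, 1)]
Unfold 2 (reflect across v@2): 12 holes -> [(7, 1), (7, 2), (9, 1), (9, 2), (11, 0), (11, 3), (20, 0), (20, 3), (22, 1), (22, 2), (24, 1), (24, 2)]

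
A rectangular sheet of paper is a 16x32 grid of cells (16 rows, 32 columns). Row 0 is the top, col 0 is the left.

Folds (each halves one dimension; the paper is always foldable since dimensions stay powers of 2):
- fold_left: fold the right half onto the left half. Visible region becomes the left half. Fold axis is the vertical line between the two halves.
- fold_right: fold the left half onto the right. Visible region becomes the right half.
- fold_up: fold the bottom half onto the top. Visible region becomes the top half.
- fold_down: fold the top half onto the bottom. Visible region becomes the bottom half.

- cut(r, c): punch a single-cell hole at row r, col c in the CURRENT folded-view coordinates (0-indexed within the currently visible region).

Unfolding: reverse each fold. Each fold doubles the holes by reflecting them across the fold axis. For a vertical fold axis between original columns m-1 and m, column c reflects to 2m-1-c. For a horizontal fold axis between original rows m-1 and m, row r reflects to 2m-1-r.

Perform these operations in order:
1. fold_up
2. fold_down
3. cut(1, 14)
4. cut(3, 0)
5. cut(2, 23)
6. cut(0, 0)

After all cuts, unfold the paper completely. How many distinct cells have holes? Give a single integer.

Answer: 16

Derivation:
Op 1 fold_up: fold axis h@8; visible region now rows[0,8) x cols[0,32) = 8x32
Op 2 fold_down: fold axis h@4; visible region now rows[4,8) x cols[0,32) = 4x32
Op 3 cut(1, 14): punch at orig (5,14); cuts so far [(5, 14)]; region rows[4,8) x cols[0,32) = 4x32
Op 4 cut(3, 0): punch at orig (7,0); cuts so far [(5, 14), (7, 0)]; region rows[4,8) x cols[0,32) = 4x32
Op 5 cut(2, 23): punch at orig (6,23); cuts so far [(5, 14), (6, 23), (7, 0)]; region rows[4,8) x cols[0,32) = 4x32
Op 6 cut(0, 0): punch at orig (4,0); cuts so far [(4, 0), (5, 14), (6, 23), (7, 0)]; region rows[4,8) x cols[0,32) = 4x32
Unfold 1 (reflect across h@4): 8 holes -> [(0, 0), (1, 23), (2, 14), (3, 0), (4, 0), (5, 14), (6, 23), (7, 0)]
Unfold 2 (reflect across h@8): 16 holes -> [(0, 0), (1, 23), (2, 14), (3, 0), (4, 0), (5, 14), (6, 23), (7, 0), (8, 0), (9, 23), (10, 14), (11, 0), (12, 0), (13, 14), (14, 23), (15, 0)]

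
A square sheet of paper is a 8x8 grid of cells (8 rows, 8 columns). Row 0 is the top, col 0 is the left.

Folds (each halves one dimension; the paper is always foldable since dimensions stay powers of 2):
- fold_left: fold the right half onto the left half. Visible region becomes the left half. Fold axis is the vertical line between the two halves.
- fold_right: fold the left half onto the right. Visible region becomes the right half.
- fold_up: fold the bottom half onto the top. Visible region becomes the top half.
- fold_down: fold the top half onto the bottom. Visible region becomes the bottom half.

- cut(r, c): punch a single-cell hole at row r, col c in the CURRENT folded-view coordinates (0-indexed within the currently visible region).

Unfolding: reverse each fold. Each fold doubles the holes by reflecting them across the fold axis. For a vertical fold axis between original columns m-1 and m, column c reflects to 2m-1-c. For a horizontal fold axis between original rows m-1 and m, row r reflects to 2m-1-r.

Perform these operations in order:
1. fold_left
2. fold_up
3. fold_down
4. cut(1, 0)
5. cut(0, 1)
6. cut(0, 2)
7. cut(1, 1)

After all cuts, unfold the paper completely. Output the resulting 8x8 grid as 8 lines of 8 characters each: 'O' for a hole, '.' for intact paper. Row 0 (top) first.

Op 1 fold_left: fold axis v@4; visible region now rows[0,8) x cols[0,4) = 8x4
Op 2 fold_up: fold axis h@4; visible region now rows[0,4) x cols[0,4) = 4x4
Op 3 fold_down: fold axis h@2; visible region now rows[2,4) x cols[0,4) = 2x4
Op 4 cut(1, 0): punch at orig (3,0); cuts so far [(3, 0)]; region rows[2,4) x cols[0,4) = 2x4
Op 5 cut(0, 1): punch at orig (2,1); cuts so far [(2, 1), (3, 0)]; region rows[2,4) x cols[0,4) = 2x4
Op 6 cut(0, 2): punch at orig (2,2); cuts so far [(2, 1), (2, 2), (3, 0)]; region rows[2,4) x cols[0,4) = 2x4
Op 7 cut(1, 1): punch at orig (3,1); cuts so far [(2, 1), (2, 2), (3, 0), (3, 1)]; region rows[2,4) x cols[0,4) = 2x4
Unfold 1 (reflect across h@2): 8 holes -> [(0, 0), (0, 1), (1, 1), (1, 2), (2, 1), (2, 2), (3, 0), (3, 1)]
Unfold 2 (reflect across h@4): 16 holes -> [(0, 0), (0, 1), (1, 1), (1, 2), (2, 1), (2, 2), (3, 0), (3, 1), (4, 0), (4, 1), (5, 1), (5, 2), (6, 1), (6, 2), (7, 0), (7, 1)]
Unfold 3 (reflect across v@4): 32 holes -> [(0, 0), (0, 1), (0, 6), (0, 7), (1, 1), (1, 2), (1, 5), (1, 6), (2, 1), (2, 2), (2, 5), (2, 6), (3, 0), (3, 1), (3, 6), (3, 7), (4, 0), (4, 1), (4, 6), (4, 7), (5, 1), (5, 2), (5, 5), (5, 6), (6, 1), (6, 2), (6, 5), (6, 6), (7, 0), (7, 1), (7, 6), (7, 7)]

Answer: OO....OO
.OO..OO.
.OO..OO.
OO....OO
OO....OO
.OO..OO.
.OO..OO.
OO....OO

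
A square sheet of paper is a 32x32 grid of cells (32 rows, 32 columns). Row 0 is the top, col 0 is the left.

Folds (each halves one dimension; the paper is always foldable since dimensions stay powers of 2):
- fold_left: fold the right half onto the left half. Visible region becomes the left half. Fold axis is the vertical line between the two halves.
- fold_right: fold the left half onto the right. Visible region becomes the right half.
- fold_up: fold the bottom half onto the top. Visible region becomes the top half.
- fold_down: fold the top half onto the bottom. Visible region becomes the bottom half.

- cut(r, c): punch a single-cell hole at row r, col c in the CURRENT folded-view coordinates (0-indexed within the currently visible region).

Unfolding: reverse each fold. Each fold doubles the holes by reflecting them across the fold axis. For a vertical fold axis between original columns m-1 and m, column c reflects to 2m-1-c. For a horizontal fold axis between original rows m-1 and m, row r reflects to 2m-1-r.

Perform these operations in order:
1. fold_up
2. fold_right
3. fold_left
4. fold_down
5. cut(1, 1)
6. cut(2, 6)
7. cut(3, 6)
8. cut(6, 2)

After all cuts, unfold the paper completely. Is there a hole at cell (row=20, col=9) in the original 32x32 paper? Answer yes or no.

Answer: yes

Derivation:
Op 1 fold_up: fold axis h@16; visible region now rows[0,16) x cols[0,32) = 16x32
Op 2 fold_right: fold axis v@16; visible region now rows[0,16) x cols[16,32) = 16x16
Op 3 fold_left: fold axis v@24; visible region now rows[0,16) x cols[16,24) = 16x8
Op 4 fold_down: fold axis h@8; visible region now rows[8,16) x cols[16,24) = 8x8
Op 5 cut(1, 1): punch at orig (9,17); cuts so far [(9, 17)]; region rows[8,16) x cols[16,24) = 8x8
Op 6 cut(2, 6): punch at orig (10,22); cuts so far [(9, 17), (10, 22)]; region rows[8,16) x cols[16,24) = 8x8
Op 7 cut(3, 6): punch at orig (11,22); cuts so far [(9, 17), (10, 22), (11, 22)]; region rows[8,16) x cols[16,24) = 8x8
Op 8 cut(6, 2): punch at orig (14,18); cuts so far [(9, 17), (10, 22), (11, 22), (14, 18)]; region rows[8,16) x cols[16,24) = 8x8
Unfold 1 (reflect across h@8): 8 holes -> [(1, 18), (4, 22), (5, 22), (6, 17), (9, 17), (10, 22), (11, 22), (14, 18)]
Unfold 2 (reflect across v@24): 16 holes -> [(1, 18), (1, 29), (4, 22), (4, 25), (5, 22), (5, 25), (6, 17), (6, 30), (9, 17), (9, 30), (10, 22), (10, 25), (11, 22), (11, 25), (14, 18), (14, 29)]
Unfold 3 (reflect across v@16): 32 holes -> [(1, 2), (1, 13), (1, 18), (1, 29), (4, 6), (4, 9), (4, 22), (4, 25), (5, 6), (5, 9), (5, 22), (5, 25), (6, 1), (6, 14), (6, 17), (6, 30), (9, 1), (9, 14), (9, 17), (9, 30), (10, 6), (10, 9), (10, 22), (10, 25), (11, 6), (11, 9), (11, 22), (11, 25), (14, 2), (14, 13), (14, 18), (14, 29)]
Unfold 4 (reflect across h@16): 64 holes -> [(1, 2), (1, 13), (1, 18), (1, 29), (4, 6), (4, 9), (4, 22), (4, 25), (5, 6), (5, 9), (5, 22), (5, 25), (6, 1), (6, 14), (6, 17), (6, 30), (9, 1), (9, 14), (9, 17), (9, 30), (10, 6), (10, 9), (10, 22), (10, 25), (11, 6), (11, 9), (11, 22), (11, 25), (14, 2), (14, 13), (14, 18), (14, 29), (17, 2), (17, 13), (17, 18), (17, 29), (20, 6), (20, 9), (20, 22), (20, 25), (21, 6), (21, 9), (21, 22), (21, 25), (22, 1), (22, 14), (22, 17), (22, 30), (25, 1), (25, 14), (25, 17), (25, 30), (26, 6), (26, 9), (26, 22), (26, 25), (27, 6), (27, 9), (27, 22), (27, 25), (30, 2), (30, 13), (30, 18), (30, 29)]
Holes: [(1, 2), (1, 13), (1, 18), (1, 29), (4, 6), (4, 9), (4, 22), (4, 25), (5, 6), (5, 9), (5, 22), (5, 25), (6, 1), (6, 14), (6, 17), (6, 30), (9, 1), (9, 14), (9, 17), (9, 30), (10, 6), (10, 9), (10, 22), (10, 25), (11, 6), (11, 9), (11, 22), (11, 25), (14, 2), (14, 13), (14, 18), (14, 29), (17, 2), (17, 13), (17, 18), (17, 29), (20, 6), (20, 9), (20, 22), (20, 25), (21, 6), (21, 9), (21, 22), (21, 25), (22, 1), (22, 14), (22, 17), (22, 30), (25, 1), (25, 14), (25, 17), (25, 30), (26, 6), (26, 9), (26, 22), (26, 25), (27, 6), (27, 9), (27, 22), (27, 25), (30, 2), (30, 13), (30, 18), (30, 29)]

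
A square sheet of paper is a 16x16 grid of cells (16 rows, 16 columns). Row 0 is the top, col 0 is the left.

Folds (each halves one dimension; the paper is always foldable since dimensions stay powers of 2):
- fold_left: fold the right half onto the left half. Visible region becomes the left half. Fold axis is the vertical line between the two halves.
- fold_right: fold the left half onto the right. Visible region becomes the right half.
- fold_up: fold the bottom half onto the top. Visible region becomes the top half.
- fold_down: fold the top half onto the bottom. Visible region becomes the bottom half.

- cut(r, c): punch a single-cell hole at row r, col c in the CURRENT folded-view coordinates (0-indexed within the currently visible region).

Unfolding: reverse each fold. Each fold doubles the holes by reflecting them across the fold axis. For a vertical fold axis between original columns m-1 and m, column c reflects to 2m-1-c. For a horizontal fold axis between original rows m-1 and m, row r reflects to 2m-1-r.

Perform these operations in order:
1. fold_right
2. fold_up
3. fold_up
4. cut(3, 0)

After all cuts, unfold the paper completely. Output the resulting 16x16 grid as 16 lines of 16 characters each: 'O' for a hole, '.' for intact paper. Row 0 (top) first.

Answer: ................
................
................
.......OO.......
.......OO.......
................
................
................
................
................
................
.......OO.......
.......OO.......
................
................
................

Derivation:
Op 1 fold_right: fold axis v@8; visible region now rows[0,16) x cols[8,16) = 16x8
Op 2 fold_up: fold axis h@8; visible region now rows[0,8) x cols[8,16) = 8x8
Op 3 fold_up: fold axis h@4; visible region now rows[0,4) x cols[8,16) = 4x8
Op 4 cut(3, 0): punch at orig (3,8); cuts so far [(3, 8)]; region rows[0,4) x cols[8,16) = 4x8
Unfold 1 (reflect across h@4): 2 holes -> [(3, 8), (4, 8)]
Unfold 2 (reflect across h@8): 4 holes -> [(3, 8), (4, 8), (11, 8), (12, 8)]
Unfold 3 (reflect across v@8): 8 holes -> [(3, 7), (3, 8), (4, 7), (4, 8), (11, 7), (11, 8), (12, 7), (12, 8)]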